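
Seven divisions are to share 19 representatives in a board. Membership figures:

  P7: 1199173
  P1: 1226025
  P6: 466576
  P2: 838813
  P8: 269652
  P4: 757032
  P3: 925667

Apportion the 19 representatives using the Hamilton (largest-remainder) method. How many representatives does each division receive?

The standard divisor is 5682938/19 = 299102.
Standard quotas: P7 4.0092, P1 4.0990, P6 1.5599, P2 2.8044, P8 0.9015, P4 2.5310, P3 3.0948.
Lower quotas: P7 4, P1 4, P6 1, P2 2, P8 0, P4 2, P3 3 (sum 16, leaving 3 seats).
Remainders in descending order: P8 0.9015, P2 0.8044, P6 0.5599, P4 0.5310, P1 0.0990, P3 0.0948, P7 0.0092.
The surplus seats go to P8, P2, P6.

P7=4; P1=4; P6=2; P2=3; P8=1; P4=2; P3=3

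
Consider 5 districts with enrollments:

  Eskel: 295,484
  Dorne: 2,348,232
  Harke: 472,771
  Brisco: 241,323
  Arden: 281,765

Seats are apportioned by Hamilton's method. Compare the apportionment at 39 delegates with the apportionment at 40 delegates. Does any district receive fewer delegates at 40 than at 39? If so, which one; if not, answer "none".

At 39 seats: Eskel 3, Dorne 25, Harke 5, Brisco 3, Arden 3.
At 40 seats: Eskel 3, Dorne 26, Harke 5, Brisco 3, Arden 3.
No district's allocation decreased.

none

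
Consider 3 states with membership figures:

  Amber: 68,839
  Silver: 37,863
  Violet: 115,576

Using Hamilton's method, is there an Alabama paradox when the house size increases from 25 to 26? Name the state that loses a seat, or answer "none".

At 25 seats: Amber 8, Silver 4, Violet 13.
At 26 seats: Amber 8, Silver 4, Violet 14.
No state's allocation decreased.

none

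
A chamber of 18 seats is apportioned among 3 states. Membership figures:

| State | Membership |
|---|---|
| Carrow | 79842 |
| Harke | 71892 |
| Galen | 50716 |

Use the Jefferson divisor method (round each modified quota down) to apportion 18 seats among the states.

Standard divisor 202450/18 ≈ 11247.222; standard quotas: Carrow 7.099, Harke 6.392, Galen 4.509.
Rounding down gives 7, 6, 4 = 17 seats, so the divisor must be adjusted.
With modified divisor 10200: modified quotas Carrow 7.828, Harke 7.048, Galen 4.972.
Rounding down: Carrow 7, Harke 7, Galen 4 (total 18).

Carrow 7, Harke 7, Galen 4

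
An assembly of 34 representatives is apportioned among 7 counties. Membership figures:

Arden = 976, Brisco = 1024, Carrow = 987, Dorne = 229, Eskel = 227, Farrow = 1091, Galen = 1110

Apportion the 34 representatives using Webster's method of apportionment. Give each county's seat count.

Standard divisor 5644/34 ≈ 166; standard quotas: Arden 5.880, Brisco 6.169, Carrow 5.946, Dorne 1.380, Eskel 1.367, Farrow 6.572, Galen 6.687.
Rounding to the nearest integer gives Arden 6, Brisco 6, Carrow 6, Dorne 1, Eskel 1, Farrow 7, Galen 7 — total 34, matching the house size, so no adjustment is needed.

Arden 6, Brisco 6, Carrow 6, Dorne 1, Eskel 1, Farrow 7, Galen 7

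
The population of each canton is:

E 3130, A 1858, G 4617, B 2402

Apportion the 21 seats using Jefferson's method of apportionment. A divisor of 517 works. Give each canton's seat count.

With modified divisor 517: modified quotas E 6.054, A 3.594, G 8.930, B 4.646.
Rounding down: E 6, A 3, G 8, B 4 (total 21).

E 6; A 3; G 8; B 4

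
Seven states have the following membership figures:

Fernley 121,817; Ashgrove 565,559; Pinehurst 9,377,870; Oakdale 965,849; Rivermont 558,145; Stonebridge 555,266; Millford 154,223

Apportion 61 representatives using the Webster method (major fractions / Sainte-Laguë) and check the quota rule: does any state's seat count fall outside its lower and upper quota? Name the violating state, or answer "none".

Standard quotas: Fernley 0.604, Ashgrove 2.805, Pinehurst 46.513, Oakdale 4.790, Rivermont 2.768, Stonebridge 2.754, Millford 0.765.
Webster allocation: Fernley 1, Ashgrove 3, Pinehurst 45, Oakdale 5, Rivermont 3, Stonebridge 3, Millford 1.
Pinehurst has quota 46.513 (lower 46, upper 47) but receives 45 — outside the quota interval.

Pinehurst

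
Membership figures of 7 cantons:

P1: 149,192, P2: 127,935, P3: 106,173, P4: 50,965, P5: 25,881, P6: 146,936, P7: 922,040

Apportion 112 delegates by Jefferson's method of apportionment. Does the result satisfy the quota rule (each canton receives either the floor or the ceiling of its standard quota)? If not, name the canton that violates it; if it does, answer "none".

Standard quotas: P1 10.928, P2 9.371, P3 7.777, P4 3.733, P5 1.896, P6 10.762, P7 67.534.
Jefferson allocation: P1 11, P2 9, P3 8, P4 3, P5 1, P6 11, P7 69.
P7 has quota 67.534 (lower 67, upper 68) but receives 69 — outside the quota interval.

P7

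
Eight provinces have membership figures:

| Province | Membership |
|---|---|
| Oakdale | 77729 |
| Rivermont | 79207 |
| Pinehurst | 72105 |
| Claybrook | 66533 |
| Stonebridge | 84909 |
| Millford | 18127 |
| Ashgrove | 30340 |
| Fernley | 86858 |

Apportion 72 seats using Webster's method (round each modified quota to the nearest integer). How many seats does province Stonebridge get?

Standard divisor 515808/72 ≈ 7164; standard quotas: Oakdale 10.850, Rivermont 11.056, Pinehurst 10.065, Claybrook 9.287, Stonebridge 11.852, Millford 2.530, Ashgrove 4.235, Fernley 12.124.
Rounding to the nearest integer gives Oakdale 11, Rivermont 11, Pinehurst 10, Claybrook 9, Stonebridge 12, Millford 3, Ashgrove 4, Fernley 12 — total 72, matching the house size, so no adjustment is needed.
Stonebridge receives 12.

12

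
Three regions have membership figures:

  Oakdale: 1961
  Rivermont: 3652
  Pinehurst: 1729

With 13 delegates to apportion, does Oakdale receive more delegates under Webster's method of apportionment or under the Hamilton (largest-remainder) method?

Webster: Oakdale 3, Rivermont 7, Pinehurst 3.
Hamilton: Oakdale 4, Rivermont 6, Pinehurst 3.
Oakdale gets 3 under Webster and 4 under Hamilton.

Hamilton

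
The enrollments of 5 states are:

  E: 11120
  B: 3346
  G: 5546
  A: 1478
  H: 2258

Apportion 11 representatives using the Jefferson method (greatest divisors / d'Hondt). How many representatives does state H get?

Standard divisor 23748/11 ≈ 2158.909; standard quotas: E 5.151, B 1.550, G 2.569, A 0.685, H 1.046.
Rounding down gives 5, 1, 2, 0, 1 = 9 seats, so the divisor must be adjusted.
With modified divisor 1800: modified quotas E 6.178, B 1.859, G 3.081, A 0.821, H 1.254.
Rounding down: E 6, B 1, G 3, A 0, H 1 (total 11).
H receives 1.

1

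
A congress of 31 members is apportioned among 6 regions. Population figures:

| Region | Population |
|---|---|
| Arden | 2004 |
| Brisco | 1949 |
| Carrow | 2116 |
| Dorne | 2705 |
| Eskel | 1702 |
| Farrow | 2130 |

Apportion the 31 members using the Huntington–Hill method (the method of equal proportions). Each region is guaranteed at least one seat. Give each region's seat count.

Arden: 5, Brisco: 5, Carrow: 5, Dorne: 7, Eskel: 4, Farrow: 5

With divisor 403: modified quotas Arden 4.973, Brisco 4.836, Carrow 5.251, Dorne 6.712, Eskel 4.223, Farrow 5.285.
Geometric-mean thresholds: Arden √(4·5)=4.472, Brisco √(4·5)=4.472, Carrow √(5·6)=5.477, Dorne √(6·7)=6.481, Eskel √(4·5)=4.472, Farrow √(5·6)=5.477.
Each quota rounded against its threshold gives Arden 5, Brisco 5, Carrow 5, Dorne 7, Eskel 4, Farrow 5 (total 31).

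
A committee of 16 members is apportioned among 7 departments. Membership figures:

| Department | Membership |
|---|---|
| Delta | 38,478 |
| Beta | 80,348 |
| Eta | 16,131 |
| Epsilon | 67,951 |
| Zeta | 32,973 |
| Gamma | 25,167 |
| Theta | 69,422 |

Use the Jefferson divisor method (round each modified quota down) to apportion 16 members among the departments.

Delta=2, Beta=4, Eta=0, Epsilon=4, Zeta=1, Gamma=1, Theta=4

Standard divisor 330470/16 ≈ 20654.375; standard quotas: Delta 1.863, Beta 3.890, Eta 0.781, Epsilon 3.290, Zeta 1.596, Gamma 1.218, Theta 3.361.
Rounding down gives 1, 3, 0, 3, 1, 1, 3 = 12 seats, so the divisor must be adjusted.
With modified divisor 16700: modified quotas Delta 2.304, Beta 4.811, Eta 0.966, Epsilon 4.069, Zeta 1.974, Gamma 1.507, Theta 4.157.
Rounding down: Delta 2, Beta 4, Eta 0, Epsilon 4, Zeta 1, Gamma 1, Theta 4 (total 16).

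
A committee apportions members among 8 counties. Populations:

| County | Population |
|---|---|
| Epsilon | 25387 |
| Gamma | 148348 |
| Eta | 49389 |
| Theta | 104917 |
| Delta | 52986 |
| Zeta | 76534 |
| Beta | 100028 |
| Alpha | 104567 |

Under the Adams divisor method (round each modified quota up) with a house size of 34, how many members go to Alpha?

Standard divisor 662156/34 ≈ 19475.176; standard quotas: Epsilon 1.304, Gamma 7.617, Eta 2.536, Theta 5.387, Delta 2.721, Zeta 3.930, Beta 5.136, Alpha 5.369.
Rounding up gives 2, 8, 3, 6, 3, 4, 6, 6 = 38 seats, so the divisor must be adjusted.
With modified divisor 22900: modified quotas Epsilon 1.109, Gamma 6.478, Eta 2.157, Theta 4.582, Delta 2.314, Zeta 3.342, Beta 4.368, Alpha 4.566.
Rounding up: Epsilon 2, Gamma 7, Eta 3, Theta 5, Delta 3, Zeta 4, Beta 5, Alpha 5 (total 34).
Alpha receives 5.

5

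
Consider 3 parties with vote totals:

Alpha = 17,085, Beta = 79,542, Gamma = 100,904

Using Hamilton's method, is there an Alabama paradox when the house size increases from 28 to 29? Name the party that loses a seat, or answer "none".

Alpha

At 28 seats: Alpha 3, Beta 11, Gamma 14.
At 29 seats: Alpha 2, Beta 12, Gamma 15.
Alpha drops from 3 to 2.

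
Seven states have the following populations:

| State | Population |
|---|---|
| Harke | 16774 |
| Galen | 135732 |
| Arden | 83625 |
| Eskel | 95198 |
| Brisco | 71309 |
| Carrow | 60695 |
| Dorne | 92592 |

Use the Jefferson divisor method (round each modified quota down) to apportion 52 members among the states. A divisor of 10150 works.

Harke: 1; Galen: 13; Arden: 8; Eskel: 9; Brisco: 7; Carrow: 5; Dorne: 9

With modified divisor 10150: modified quotas Harke 1.653, Galen 13.373, Arden 8.239, Eskel 9.379, Brisco 7.026, Carrow 5.980, Dorne 9.122.
Rounding down: Harke 1, Galen 13, Arden 8, Eskel 9, Brisco 7, Carrow 5, Dorne 9 (total 52).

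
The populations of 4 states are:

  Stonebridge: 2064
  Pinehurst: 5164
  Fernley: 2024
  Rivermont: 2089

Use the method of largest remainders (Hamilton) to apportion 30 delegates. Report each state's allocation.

The standard divisor is 11341/30 ≈ 378.033.
Standard quotas: Stonebridge 5.4598, Pinehurst 13.6602, Fernley 5.3540, Rivermont 5.5260.
Lower quotas: Stonebridge 5, Pinehurst 13, Fernley 5, Rivermont 5 (sum 28, leaving 2 seats).
Remainders in descending order: Pinehurst 0.6602, Rivermont 0.5260, Stonebridge 0.4598, Fernley 0.3540.
The surplus seats go to Pinehurst, Rivermont.

Stonebridge: 5; Pinehurst: 14; Fernley: 5; Rivermont: 6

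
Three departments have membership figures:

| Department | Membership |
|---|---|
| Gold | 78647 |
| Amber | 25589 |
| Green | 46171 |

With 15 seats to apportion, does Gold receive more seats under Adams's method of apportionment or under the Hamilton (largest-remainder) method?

Adams: Gold 7, Amber 3, Green 5.
Hamilton: Gold 8, Amber 2, Green 5.
Gold gets 7 under Adams and 8 under Hamilton.

Hamilton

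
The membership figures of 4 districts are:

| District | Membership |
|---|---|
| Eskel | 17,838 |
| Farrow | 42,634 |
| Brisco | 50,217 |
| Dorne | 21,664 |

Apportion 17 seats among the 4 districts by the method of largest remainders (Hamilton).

Eskel 2, Farrow 6, Brisco 6, Dorne 3

Standard divisor: 132353 ÷ 17 ≈ 7785.471.
Standard quotas: Eskel 2.2912, Farrow 5.4761, Brisco 6.4501, Dorne 2.7826.
Lower quotas: Eskel 2, Farrow 5, Brisco 6, Dorne 2 (sum 15, leaving 2 seats).
Remainders in descending order: Dorne 0.7826, Farrow 0.4761, Brisco 0.4501, Eskel 0.2912.
Largest remainders: Dorne, Farrow receive the extra seats.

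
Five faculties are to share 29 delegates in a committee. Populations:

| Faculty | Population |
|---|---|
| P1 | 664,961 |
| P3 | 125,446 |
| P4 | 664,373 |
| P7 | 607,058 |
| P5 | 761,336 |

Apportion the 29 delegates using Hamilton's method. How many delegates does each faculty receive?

P1 7, P3 1, P4 7, P7 6, P5 8

Standard divisor: 2823174 ÷ 29 ≈ 97350.828.
Standard quotas: P1 6.8306, P3 1.2886, P4 6.8245, P7 6.2358, P5 7.8205.
Lower quotas: P1 6, P3 1, P4 6, P7 6, P5 7 (sum 26, leaving 3 seats).
Remainders in descending order: P1 0.8306, P4 0.8245, P5 0.8205, P3 0.2886, P7 0.2358.
The surplus seats go to P1, P4, P5.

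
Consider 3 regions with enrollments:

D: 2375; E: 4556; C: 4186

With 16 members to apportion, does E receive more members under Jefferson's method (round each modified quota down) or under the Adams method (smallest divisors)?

Jefferson

Jefferson: D 3, E 7, C 6.
Adams: D 4, E 6, C 6.
E gets 7 under Jefferson and 6 under Adams.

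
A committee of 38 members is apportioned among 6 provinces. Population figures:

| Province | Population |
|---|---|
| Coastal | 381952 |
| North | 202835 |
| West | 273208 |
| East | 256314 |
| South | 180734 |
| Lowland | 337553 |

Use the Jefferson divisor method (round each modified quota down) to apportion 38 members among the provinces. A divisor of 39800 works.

Coastal 9; North 5; West 6; East 6; South 4; Lowland 8

With modified divisor 39800: modified quotas Coastal 9.597, North 5.096, West 6.865, East 6.440, South 4.541, Lowland 8.481.
Rounding down: Coastal 9, North 5, West 6, East 6, South 4, Lowland 8 (total 38).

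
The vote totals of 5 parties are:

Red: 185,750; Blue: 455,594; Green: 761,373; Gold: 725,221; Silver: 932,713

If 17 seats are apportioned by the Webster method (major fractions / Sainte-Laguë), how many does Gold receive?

4

Standard divisor 3060651/17 ≈ 180038.294; standard quotas: Red 1.032, Blue 2.531, Green 4.229, Gold 4.028, Silver 5.181.
Rounding to the nearest integer gives Red 1, Blue 3, Green 4, Gold 4, Silver 5 — total 17, matching the house size, so no adjustment is needed.
Gold receives 4.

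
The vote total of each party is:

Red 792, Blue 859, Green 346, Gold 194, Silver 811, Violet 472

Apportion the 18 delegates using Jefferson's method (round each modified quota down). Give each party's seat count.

Red 4; Blue 5; Green 2; Gold 1; Silver 4; Violet 2

Standard divisor 3474/18 ≈ 193; standard quotas: Red 4.104, Blue 4.451, Green 1.793, Gold 1.005, Silver 4.202, Violet 2.446.
Rounding down gives 4, 4, 1, 1, 4, 2 = 16 seats, so the divisor must be adjusted.
With modified divisor 170: modified quotas Red 4.659, Blue 5.053, Green 2.035, Gold 1.141, Silver 4.771, Violet 2.776.
Rounding down: Red 4, Blue 5, Green 2, Gold 1, Silver 4, Violet 2 (total 18).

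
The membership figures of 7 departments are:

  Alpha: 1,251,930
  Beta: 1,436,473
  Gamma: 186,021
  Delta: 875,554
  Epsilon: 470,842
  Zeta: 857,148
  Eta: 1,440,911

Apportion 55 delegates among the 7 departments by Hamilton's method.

Total 6518879; standard divisor 6518879/55 ≈ 118525.073.
Standard quotas: Alpha 10.5626, Beta 12.1196, Gamma 1.5695, Delta 7.3871, Epsilon 3.9725, Zeta 7.2318, Eta 12.1570.
Lower quotas: Alpha 10, Beta 12, Gamma 1, Delta 7, Epsilon 3, Zeta 7, Eta 12 (sum 52, leaving 3 seats).
Remainders in descending order: Epsilon 0.9725, Gamma 0.5695, Alpha 0.5626, Delta 0.3871, Zeta 0.2318, Eta 0.1570, Beta 0.1196.
The surplus seats go to Epsilon, Gamma, Alpha.

Alpha=11; Beta=12; Gamma=2; Delta=7; Epsilon=4; Zeta=7; Eta=12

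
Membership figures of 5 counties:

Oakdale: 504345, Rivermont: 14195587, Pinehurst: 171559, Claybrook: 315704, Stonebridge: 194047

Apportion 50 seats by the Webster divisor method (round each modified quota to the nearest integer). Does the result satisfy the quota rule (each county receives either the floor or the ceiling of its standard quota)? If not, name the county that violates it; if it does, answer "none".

Standard quotas: Oakdale 1.639, Rivermont 46.146, Pinehurst 0.558, Claybrook 1.026, Stonebridge 0.631.
Webster allocation: Oakdale 2, Rivermont 45, Pinehurst 1, Claybrook 1, Stonebridge 1.
Rivermont has quota 46.146 (lower 46, upper 47) but receives 45 — outside the quota interval.

Rivermont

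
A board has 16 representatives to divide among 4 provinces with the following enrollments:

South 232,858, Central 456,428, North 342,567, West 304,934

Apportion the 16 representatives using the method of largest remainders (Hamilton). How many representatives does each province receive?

South 3; Central 5; North 4; West 4

Standard divisor: 1336787 ÷ 16 ≈ 83549.188.
Standard quotas: South 2.7871, Central 5.4630, North 4.1002, West 3.6498.
Lower quotas: South 2, Central 5, North 4, West 3 (sum 14, leaving 2 seats).
Remainders in descending order: South 0.7871, West 0.6498, Central 0.4630, North 0.1002.
The surplus seats go to South, West.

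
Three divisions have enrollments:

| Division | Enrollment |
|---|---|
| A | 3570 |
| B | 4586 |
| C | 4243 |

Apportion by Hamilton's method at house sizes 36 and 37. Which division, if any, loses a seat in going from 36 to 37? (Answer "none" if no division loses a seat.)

A

At 36 seats: A 11, B 13, C 12.
At 37 seats: A 10, B 14, C 13.
A drops from 11 to 10.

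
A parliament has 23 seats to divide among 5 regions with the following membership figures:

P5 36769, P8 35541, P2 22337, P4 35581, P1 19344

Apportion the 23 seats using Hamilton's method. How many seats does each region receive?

P5=6, P8=5, P2=3, P4=6, P1=3

The standard divisor is 149572/23 ≈ 6503.13.
Standard quotas: P5 5.6540, P8 5.4652, P2 3.4348, P4 5.4714, P1 2.9746.
Lower quotas: P5 5, P8 5, P2 3, P4 5, P1 2 (sum 20, leaving 3 seats).
Remainders in descending order: P1 0.9746, P5 0.6540, P4 0.4714, P8 0.4652, P2 0.4348.
Largest remainders: P1, P5, P4 receive the extra seats.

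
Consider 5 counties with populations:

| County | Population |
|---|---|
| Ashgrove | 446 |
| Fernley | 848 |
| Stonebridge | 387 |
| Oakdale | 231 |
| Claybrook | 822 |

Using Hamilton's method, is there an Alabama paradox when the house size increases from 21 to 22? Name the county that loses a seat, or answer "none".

none

At 21 seats: Ashgrove 3, Fernley 7, Stonebridge 3, Oakdale 2, Claybrook 6.
At 22 seats: Ashgrove 3, Fernley 7, Stonebridge 3, Oakdale 2, Claybrook 7.
No county's allocation decreased.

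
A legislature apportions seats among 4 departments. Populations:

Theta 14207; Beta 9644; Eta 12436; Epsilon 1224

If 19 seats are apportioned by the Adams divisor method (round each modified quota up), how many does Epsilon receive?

Standard divisor 37511/19 ≈ 1974.263; standard quotas: Theta 7.196, Beta 4.885, Eta 6.299, Epsilon 0.620.
Rounding up gives 8, 5, 7, 1 = 21 seats, so the divisor must be adjusted.
With modified divisor 2200: modified quotas Theta 6.458, Beta 4.384, Eta 5.653, Epsilon 0.556.
Rounding up: Theta 7, Beta 5, Eta 6, Epsilon 1 (total 19).
Epsilon receives 1.

1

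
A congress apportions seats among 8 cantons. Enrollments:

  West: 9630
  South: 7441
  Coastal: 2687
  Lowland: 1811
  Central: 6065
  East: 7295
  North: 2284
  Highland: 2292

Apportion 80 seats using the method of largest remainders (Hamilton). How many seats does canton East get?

The standard divisor is 39505/80 ≈ 493.812.
Standard quotas: West 19.5013, South 15.0685, Coastal 5.4413, Lowland 3.6674, Central 12.2820, East 14.7728, North 4.6252, Highland 4.6414.
Lower quotas: West 19, South 15, Coastal 5, Lowland 3, Central 12, East 14, North 4, Highland 4 (sum 76, leaving 4 seats).
Remainders in descending order: East 0.7728, Lowland 0.6674, Highland 0.6414, North 0.6252, West 0.5013, Coastal 0.4413, Central 0.2820, South 0.0685.
The surplus seats go to East, Lowland, Highland, North.
East receives 15.

15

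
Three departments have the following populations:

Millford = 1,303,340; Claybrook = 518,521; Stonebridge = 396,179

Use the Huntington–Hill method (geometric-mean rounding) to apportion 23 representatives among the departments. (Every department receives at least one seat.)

With divisor 95639: modified quotas Millford 13.628, Claybrook 5.422, Stonebridge 4.142.
Geometric-mean thresholds: Millford √(13·14)=13.491, Claybrook √(5·6)=5.477, Stonebridge √(4·5)=4.472.
Each quota rounded against its threshold gives Millford 14, Claybrook 5, Stonebridge 4 (total 23).

Millford 14, Claybrook 5, Stonebridge 4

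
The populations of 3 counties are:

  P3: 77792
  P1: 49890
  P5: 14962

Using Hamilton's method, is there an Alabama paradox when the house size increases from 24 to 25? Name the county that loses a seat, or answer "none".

P5

At 24 seats: P3 13, P1 8, P5 3.
At 25 seats: P3 14, P1 9, P5 2.
P5 drops from 3 to 2.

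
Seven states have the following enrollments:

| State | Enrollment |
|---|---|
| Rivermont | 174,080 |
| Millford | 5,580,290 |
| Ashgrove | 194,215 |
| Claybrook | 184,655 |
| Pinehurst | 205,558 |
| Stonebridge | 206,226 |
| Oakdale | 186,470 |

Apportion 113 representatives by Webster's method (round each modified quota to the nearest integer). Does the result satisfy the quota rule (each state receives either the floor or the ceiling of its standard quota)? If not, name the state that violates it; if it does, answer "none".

Millford

Standard quotas: Rivermont 2.922, Millford 93.675, Ashgrove 3.260, Claybrook 3.100, Pinehurst 3.451, Stonebridge 3.462, Oakdale 3.130.
Webster allocation: Rivermont 3, Millford 95, Ashgrove 3, Claybrook 3, Pinehurst 3, Stonebridge 3, Oakdale 3.
Millford has quota 93.675 (lower 93, upper 94) but receives 95 — outside the quota interval.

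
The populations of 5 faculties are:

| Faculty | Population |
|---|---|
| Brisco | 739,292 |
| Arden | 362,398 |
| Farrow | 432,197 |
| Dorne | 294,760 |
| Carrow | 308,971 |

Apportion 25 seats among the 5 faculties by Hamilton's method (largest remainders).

Standard divisor: 2137618 ÷ 25 ≈ 85504.72.
Standard quotas: Brisco 8.6462, Arden 4.2383, Farrow 5.0547, Dorne 3.4473, Carrow 3.6135.
Lower quotas: Brisco 8, Arden 4, Farrow 5, Dorne 3, Carrow 3 (sum 23, leaving 2 seats).
Remainders in descending order: Brisco 0.6462, Carrow 0.6135, Dorne 0.4473, Arden 0.2383, Farrow 0.0547.
The surplus seats go to Brisco, Carrow.

Brisco 9, Arden 4, Farrow 5, Dorne 3, Carrow 4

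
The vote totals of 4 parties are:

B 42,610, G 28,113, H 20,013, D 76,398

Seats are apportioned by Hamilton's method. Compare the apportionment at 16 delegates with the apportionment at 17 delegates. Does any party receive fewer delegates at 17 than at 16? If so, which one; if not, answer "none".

At 16 seats: B 4, G 3, H 2, D 7.
At 17 seats: B 4, G 3, H 2, D 8.
No party's allocation decreased.

none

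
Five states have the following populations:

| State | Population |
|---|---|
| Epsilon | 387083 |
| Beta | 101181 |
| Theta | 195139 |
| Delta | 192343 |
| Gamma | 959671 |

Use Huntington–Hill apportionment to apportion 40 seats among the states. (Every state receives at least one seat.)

With divisor 45133: modified quotas Epsilon 8.576, Beta 2.242, Theta 4.324, Delta 4.262, Gamma 21.263.
Geometric-mean thresholds: Epsilon √(8·9)=8.485, Beta √(2·3)=2.449, Theta √(4·5)=4.472, Delta √(4·5)=4.472, Gamma √(21·22)=21.494.
Each quota rounded against its threshold gives Epsilon 9, Beta 2, Theta 4, Delta 4, Gamma 21 (total 40).

Epsilon 9, Beta 2, Theta 4, Delta 4, Gamma 21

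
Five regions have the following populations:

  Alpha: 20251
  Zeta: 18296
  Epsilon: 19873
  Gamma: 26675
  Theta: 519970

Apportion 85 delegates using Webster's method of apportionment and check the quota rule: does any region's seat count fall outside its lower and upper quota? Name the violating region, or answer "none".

Theta

Standard quotas: Alpha 2.845, Zeta 2.570, Epsilon 2.792, Gamma 3.747, Theta 73.046.
Webster allocation: Alpha 3, Zeta 3, Epsilon 3, Gamma 4, Theta 72.
Theta has quota 73.046 (lower 73, upper 74) but receives 72 — outside the quota interval.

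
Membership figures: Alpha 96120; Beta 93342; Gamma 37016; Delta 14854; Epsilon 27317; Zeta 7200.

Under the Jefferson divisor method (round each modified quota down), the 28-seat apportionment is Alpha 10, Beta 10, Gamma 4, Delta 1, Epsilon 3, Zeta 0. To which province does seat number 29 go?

Alpha

Priority for the next seat is population ÷ (current seats + 1).
Priorities: Alpha 8738.182, Beta 8485.636, Gamma 7403.200, Delta 7427.000, Epsilon 6829.250, Zeta 7200.000.
Highest priority: Alpha.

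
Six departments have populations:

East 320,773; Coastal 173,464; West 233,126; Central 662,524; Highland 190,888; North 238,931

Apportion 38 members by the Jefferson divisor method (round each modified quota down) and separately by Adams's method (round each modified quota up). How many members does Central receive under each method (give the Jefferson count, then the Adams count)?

Jefferson: East 7, Coastal 3, West 5, Central 14, Highland 4, North 5.
Adams: East 7, Coastal 4, West 5, Central 13, Highland 4, North 5.
Central gets 14 under Jefferson and 13 under Adams.

14 and 13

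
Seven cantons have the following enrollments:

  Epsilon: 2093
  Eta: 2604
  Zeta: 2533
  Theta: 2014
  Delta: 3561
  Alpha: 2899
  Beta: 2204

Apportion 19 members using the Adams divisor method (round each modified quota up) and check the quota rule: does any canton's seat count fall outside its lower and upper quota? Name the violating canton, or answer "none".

Standard quotas: Epsilon 2.221, Eta 2.763, Zeta 2.687, Theta 2.137, Delta 3.778, Alpha 3.076, Beta 2.338.
Adams allocation: Epsilon 2, Eta 3, Zeta 3, Theta 2, Delta 4, Alpha 3, Beta 2.
Every allocation lies between the lower and upper quota.

none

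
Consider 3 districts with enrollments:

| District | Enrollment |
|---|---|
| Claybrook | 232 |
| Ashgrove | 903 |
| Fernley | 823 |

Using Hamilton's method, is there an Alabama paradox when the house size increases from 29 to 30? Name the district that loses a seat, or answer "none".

Claybrook

At 29 seats: Claybrook 4, Ashgrove 13, Fernley 12.
At 30 seats: Claybrook 3, Ashgrove 14, Fernley 13.
Claybrook drops from 4 to 3.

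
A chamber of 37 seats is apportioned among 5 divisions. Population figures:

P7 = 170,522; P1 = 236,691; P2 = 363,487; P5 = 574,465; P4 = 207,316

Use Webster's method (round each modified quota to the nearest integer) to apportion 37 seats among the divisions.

Standard divisor 1552481/37 ≈ 41958.946; standard quotas: P7 4.064, P1 5.641, P2 8.663, P5 13.691, P4 4.941.
Rounding to the nearest integer gives 4, 6, 9, 14, 5 = 38 seats, so the divisor must be adjusted.
With modified divisor 42660: modified quotas P7 3.997, P1 5.548, P2 8.521, P5 13.466, P4 4.860.
Rounding to the nearest integer: P7 4, P1 6, P2 9, P5 13, P4 5 (total 37).

P7: 4, P1: 6, P2: 9, P5: 13, P4: 5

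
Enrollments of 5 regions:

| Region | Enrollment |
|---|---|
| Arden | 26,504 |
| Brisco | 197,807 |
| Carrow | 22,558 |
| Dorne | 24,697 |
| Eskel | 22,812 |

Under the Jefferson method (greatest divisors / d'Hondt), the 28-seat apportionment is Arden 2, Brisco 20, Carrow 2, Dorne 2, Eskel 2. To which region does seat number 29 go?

Brisco

Priority for the next seat is population ÷ (current seats + 1).
Priorities: Arden 8834.667, Brisco 9419.381, Carrow 7519.333, Dorne 8232.333, Eskel 7604.000.
Highest priority: Brisco.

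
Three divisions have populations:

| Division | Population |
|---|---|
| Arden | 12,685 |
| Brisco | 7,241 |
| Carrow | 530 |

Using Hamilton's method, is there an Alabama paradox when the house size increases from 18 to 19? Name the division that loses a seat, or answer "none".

At 18 seats: Arden 11, Brisco 6, Carrow 1.
At 19 seats: Arden 12, Brisco 7, Carrow 0.
Carrow drops from 1 to 0.

Carrow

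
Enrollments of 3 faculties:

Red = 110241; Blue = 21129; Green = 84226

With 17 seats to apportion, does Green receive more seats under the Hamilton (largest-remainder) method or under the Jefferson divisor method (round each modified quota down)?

Hamilton: Red 9, Blue 2, Green 6.
Jefferson: Red 9, Blue 1, Green 7.
Green gets 6 under Hamilton and 7 under Jefferson.

Jefferson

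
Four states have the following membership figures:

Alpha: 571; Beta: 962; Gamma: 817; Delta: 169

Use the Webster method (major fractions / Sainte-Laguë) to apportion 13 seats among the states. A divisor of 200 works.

Alpha 3; Beta 5; Gamma 4; Delta 1

With modified divisor 200: modified quotas Alpha 2.855, Beta 4.810, Gamma 4.085, Delta 0.845.
Rounding to the nearest integer: Alpha 3, Beta 5, Gamma 4, Delta 1 (total 13).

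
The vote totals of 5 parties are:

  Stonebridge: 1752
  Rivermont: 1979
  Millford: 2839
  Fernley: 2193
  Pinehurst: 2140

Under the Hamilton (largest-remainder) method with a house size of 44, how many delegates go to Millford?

11

The standard divisor is 10903/44 ≈ 247.795.
Standard quotas: Stonebridge 7.070, Rivermont 7.986, Millford 11.457, Fernley 8.850, Pinehurst 8.636.
Lower quotas: Stonebridge 7, Rivermont 7, Millford 11, Fernley 8, Pinehurst 8 (sum 41, leaving 3 seats).
Remainders in descending order: Rivermont 0.986, Fernley 0.850, Pinehurst 0.636, Millford 0.457, Stonebridge 0.070.
Largest remainders: Rivermont, Fernley, Pinehurst receive the extra seats.
Millford receives 11.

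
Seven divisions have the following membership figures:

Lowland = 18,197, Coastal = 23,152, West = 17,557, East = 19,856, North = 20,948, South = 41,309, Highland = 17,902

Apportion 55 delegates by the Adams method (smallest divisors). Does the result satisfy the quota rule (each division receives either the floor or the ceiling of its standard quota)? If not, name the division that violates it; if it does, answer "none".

Standard quotas: Lowland 6.298, Coastal 8.013, West 6.076, East 6.872, North 7.250, South 14.296, Highland 6.196.
Adams allocation: Lowland 7, Coastal 8, West 6, East 7, North 7, South 14, Highland 6.
Every allocation lies between the lower and upper quota.

none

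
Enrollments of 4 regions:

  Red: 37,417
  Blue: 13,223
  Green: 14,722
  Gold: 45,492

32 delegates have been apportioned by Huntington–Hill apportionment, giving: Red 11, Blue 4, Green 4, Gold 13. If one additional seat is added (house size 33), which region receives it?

Priority for the next seat is population ÷ (√(s·(s+1))).
Priorities: Red 3256.732, Blue 2956.753, Green 3291.939, Gold 3372.091.
Highest priority: Gold.

Gold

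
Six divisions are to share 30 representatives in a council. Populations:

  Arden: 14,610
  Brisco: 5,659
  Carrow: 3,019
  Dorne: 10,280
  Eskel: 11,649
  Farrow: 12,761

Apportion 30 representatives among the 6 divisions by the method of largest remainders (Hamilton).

Standard divisor: 57978 ÷ 30 ≈ 1932.6.
Standard quotas: Arden 7.5598, Brisco 2.9282, Carrow 1.5621, Dorne 5.3193, Eskel 6.0276, Farrow 6.6030.
Lower quotas: Arden 7, Brisco 2, Carrow 1, Dorne 5, Eskel 6, Farrow 6 (sum 27, leaving 3 seats).
Remainders in descending order: Brisco 0.9282, Farrow 0.6030, Carrow 0.5621, Arden 0.5598, Dorne 0.3193, Eskel 0.0276.
The surplus seats go to Brisco, Farrow, Carrow.

Arden: 7; Brisco: 3; Carrow: 2; Dorne: 5; Eskel: 6; Farrow: 7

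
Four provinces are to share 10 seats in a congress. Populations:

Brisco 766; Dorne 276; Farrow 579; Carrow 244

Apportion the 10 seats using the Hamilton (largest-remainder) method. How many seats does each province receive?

Brisco=4, Dorne=2, Farrow=3, Carrow=1

Standard divisor: 1865 ÷ 10 ≈ 186.5.
Standard quotas: Brisco 4.107, Dorne 1.480, Farrow 3.105, Carrow 1.308.
Lower quotas: Brisco 4, Dorne 1, Farrow 3, Carrow 1 (sum 9, leaving 1 seat).
Remainders in descending order: Dorne 0.480, Carrow 0.308, Brisco 0.107, Farrow 0.105.
The surplus seat goes to Dorne.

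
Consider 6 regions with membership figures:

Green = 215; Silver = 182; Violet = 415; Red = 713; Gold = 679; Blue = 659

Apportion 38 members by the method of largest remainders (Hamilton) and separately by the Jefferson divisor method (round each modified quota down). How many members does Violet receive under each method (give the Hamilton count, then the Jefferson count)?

Hamilton: Green 3, Silver 2, Violet 6, Red 9, Gold 9, Blue 9.
Jefferson: Green 3, Silver 2, Violet 5, Red 10, Gold 9, Blue 9.
Violet gets 6 under Hamilton and 5 under Jefferson.

6 and 5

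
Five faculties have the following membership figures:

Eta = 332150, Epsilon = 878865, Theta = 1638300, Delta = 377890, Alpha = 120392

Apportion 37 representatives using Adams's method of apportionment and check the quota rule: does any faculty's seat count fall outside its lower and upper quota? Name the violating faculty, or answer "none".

Standard quotas: Eta 3.671, Epsilon 9.714, Theta 18.108, Delta 4.177, Alpha 1.331.
Adams allocation: Eta 4, Epsilon 10, Theta 17, Delta 4, Alpha 2.
Theta has quota 18.108 (lower 18, upper 19) but receives 17 — outside the quota interval.

Theta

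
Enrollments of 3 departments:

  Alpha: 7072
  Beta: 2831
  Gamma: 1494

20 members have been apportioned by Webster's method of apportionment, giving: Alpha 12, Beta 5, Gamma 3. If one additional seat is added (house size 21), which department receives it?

Priority for the next seat is population ÷ (current seats + 0.5).
Priorities: Alpha 565.760, Beta 514.727, Gamma 426.857.
Highest priority: Alpha.

Alpha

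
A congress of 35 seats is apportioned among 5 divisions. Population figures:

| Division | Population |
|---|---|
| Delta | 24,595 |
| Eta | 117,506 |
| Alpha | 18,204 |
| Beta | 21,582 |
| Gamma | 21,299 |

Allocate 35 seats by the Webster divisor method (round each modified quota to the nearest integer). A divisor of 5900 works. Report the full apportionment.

Delta 4, Eta 20, Alpha 3, Beta 4, Gamma 4

With modified divisor 5900: modified quotas Delta 4.169, Eta 19.916, Alpha 3.085, Beta 3.658, Gamma 3.610.
Rounding to the nearest integer: Delta 4, Eta 20, Alpha 3, Beta 4, Gamma 4 (total 35).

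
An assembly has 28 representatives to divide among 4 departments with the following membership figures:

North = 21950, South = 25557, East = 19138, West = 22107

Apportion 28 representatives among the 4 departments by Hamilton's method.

North 7; South 8; East 6; West 7

Standard divisor: 88752 ÷ 28 ≈ 3169.714.
Standard quotas: North 6.9249, South 8.0629, East 6.0378, West 6.9744.
Lower quotas: North 6, South 8, East 6, West 6 (sum 26, leaving 2 seats).
Remainders in descending order: West 0.9744, North 0.9249, South 0.0629, East 0.0378.
The surplus seats go to West, North.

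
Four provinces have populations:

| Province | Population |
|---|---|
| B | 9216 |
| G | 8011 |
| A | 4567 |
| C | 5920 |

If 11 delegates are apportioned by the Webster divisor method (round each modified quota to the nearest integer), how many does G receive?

Standard divisor 27714/11 ≈ 2519.455; standard quotas: B 3.658, G 3.180, A 1.813, C 2.350.
Rounding to the nearest integer gives B 4, G 3, A 2, C 2 — total 11, matching the house size, so no adjustment is needed.
G receives 3.

3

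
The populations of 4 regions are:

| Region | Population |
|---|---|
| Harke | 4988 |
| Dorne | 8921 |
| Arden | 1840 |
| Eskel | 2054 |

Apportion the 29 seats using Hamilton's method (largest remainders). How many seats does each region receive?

Harke=8, Dorne=15, Arden=3, Eskel=3

Total 17803; standard divisor 17803/29 ≈ 613.897.
Standard quotas: Harke 8.1251, Dorne 14.5318, Arden 2.9972, Eskel 3.3458.
Lower quotas: Harke 8, Dorne 14, Arden 2, Eskel 3 (sum 27, leaving 2 seats).
Remainders in descending order: Arden 0.9972, Dorne 0.5318, Eskel 0.3458, Harke 0.1251.
Largest remainders: Arden, Dorne receive the extra seats.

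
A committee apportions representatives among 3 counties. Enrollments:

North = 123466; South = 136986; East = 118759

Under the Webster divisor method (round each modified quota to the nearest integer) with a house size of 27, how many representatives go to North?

Standard divisor 379211/27 ≈ 14044.852; standard quotas: North 8.791, South 9.753, East 8.456.
Rounding to the nearest integer gives North 9, South 10, East 8 — total 27, matching the house size, so no adjustment is needed.
North receives 9.

9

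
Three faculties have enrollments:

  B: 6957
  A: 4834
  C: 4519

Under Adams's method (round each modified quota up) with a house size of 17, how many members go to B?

7

Standard divisor 16310/17 ≈ 959.412; standard quotas: B 7.251, A 5.039, C 4.710.
Rounding up gives 8, 6, 5 = 19 seats, so the divisor must be adjusted.
With modified divisor 1100: modified quotas B 6.325, A 4.395, C 4.108.
Rounding up: B 7, A 5, C 5 (total 17).
B receives 7.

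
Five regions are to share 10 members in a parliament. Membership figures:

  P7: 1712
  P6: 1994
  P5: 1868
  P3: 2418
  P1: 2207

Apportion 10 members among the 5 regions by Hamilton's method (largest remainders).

P7 2; P6 2; P5 2; P3 2; P1 2

Total 10199; standard divisor 10199/10 ≈ 1019.9.
Standard quotas: P7 1.679, P6 1.955, P5 1.832, P3 2.371, P1 2.164.
Lower quotas: P7 1, P6 1, P5 1, P3 2, P1 2 (sum 7, leaving 3 seats).
Remainders in descending order: P6 0.955, P5 0.832, P7 0.679, P3 0.371, P1 0.164.
The surplus seats go to P6, P5, P7.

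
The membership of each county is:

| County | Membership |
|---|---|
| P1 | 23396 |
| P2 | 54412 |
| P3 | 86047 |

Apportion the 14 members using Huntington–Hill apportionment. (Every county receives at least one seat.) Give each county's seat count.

With divisor 11833: modified quotas P1 1.977, P2 4.598, P3 7.272.
Geometric-mean thresholds: P1 √(1·2)=1.414, P2 √(4·5)=4.472, P3 √(7·8)=7.483.
Each quota rounded against its threshold gives P1 2, P2 5, P3 7 (total 14).

P1 2, P2 5, P3 7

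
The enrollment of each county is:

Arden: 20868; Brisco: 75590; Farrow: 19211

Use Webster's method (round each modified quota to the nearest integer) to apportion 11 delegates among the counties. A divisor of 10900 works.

Arden 2, Brisco 7, Farrow 2

With modified divisor 10900: modified quotas Arden 1.914, Brisco 6.935, Farrow 1.762.
Rounding to the nearest integer: Arden 2, Brisco 7, Farrow 2 (total 11).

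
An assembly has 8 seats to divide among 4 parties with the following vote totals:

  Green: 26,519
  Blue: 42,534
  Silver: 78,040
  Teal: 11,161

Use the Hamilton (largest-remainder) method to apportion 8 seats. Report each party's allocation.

Green 1, Blue 2, Silver 4, Teal 1

The standard divisor is 158254/8 ≈ 19781.75.
Standard quotas: Green 1.3406, Blue 2.1502, Silver 3.9451, Teal 0.5642.
Lower quotas: Green 1, Blue 2, Silver 3, Teal 0 (sum 6, leaving 2 seats).
Remainders in descending order: Silver 0.9451, Teal 0.5642, Green 0.3406, Blue 0.1502.
Largest remainders: Silver, Teal receive the extra seats.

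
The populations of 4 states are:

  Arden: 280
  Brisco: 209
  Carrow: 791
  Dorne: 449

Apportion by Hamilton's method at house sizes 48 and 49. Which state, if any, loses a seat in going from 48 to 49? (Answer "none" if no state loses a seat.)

none

At 48 seats: Arden 8, Brisco 6, Carrow 22, Dorne 12.
At 49 seats: Arden 8, Brisco 6, Carrow 22, Dorne 13.
No state's allocation decreased.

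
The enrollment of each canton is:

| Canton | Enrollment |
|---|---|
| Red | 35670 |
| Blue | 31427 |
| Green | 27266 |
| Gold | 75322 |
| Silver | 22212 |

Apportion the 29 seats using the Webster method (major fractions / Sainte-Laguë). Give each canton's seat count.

Red 5, Blue 5, Green 4, Gold 12, Silver 3

Standard divisor 191897/29 ≈ 6617.138; standard quotas: Red 5.391, Blue 4.749, Green 4.121, Gold 11.383, Silver 3.357.
Rounding to the nearest integer gives 5, 5, 4, 11, 3 = 28 seats, so the divisor must be adjusted.
With modified divisor 6520: modified quotas Red 5.471, Blue 4.820, Green 4.182, Gold 11.552, Silver 3.407.
Rounding to the nearest integer: Red 5, Blue 5, Green 4, Gold 12, Silver 3 (total 29).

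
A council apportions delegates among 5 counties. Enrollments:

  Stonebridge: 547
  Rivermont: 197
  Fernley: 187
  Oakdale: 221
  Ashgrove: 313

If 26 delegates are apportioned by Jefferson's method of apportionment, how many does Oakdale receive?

Standard divisor 1465/26 ≈ 56.346; standard quotas: Stonebridge 9.708, Rivermont 3.496, Fernley 3.319, Oakdale 3.922, Ashgrove 5.555.
Rounding down gives 9, 3, 3, 3, 5 = 23 seats, so the divisor must be adjusted.
With modified divisor 50: modified quotas Stonebridge 10.940, Rivermont 3.940, Fernley 3.740, Oakdale 4.420, Ashgrove 6.260.
Rounding down: Stonebridge 10, Rivermont 3, Fernley 3, Oakdale 4, Ashgrove 6 (total 26).
Oakdale receives 4.

4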